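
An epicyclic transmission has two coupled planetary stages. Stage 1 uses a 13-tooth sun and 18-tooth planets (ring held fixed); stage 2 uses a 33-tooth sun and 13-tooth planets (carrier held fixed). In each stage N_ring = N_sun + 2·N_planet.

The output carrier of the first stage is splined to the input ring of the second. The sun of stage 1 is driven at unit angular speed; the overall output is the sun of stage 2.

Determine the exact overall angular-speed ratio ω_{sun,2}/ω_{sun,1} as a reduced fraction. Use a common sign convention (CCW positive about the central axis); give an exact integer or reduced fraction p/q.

-767/2046

Stage 1: N_ring = 13 + 2·18 = 49
Stage 1: 13(ω_s−ω_c) = −49(ω_r−ω_c),  ω_r=0, ω_s=1
Stage 1: 13(1−ω_c) = −49(0−ω_c)  ⇒  62ω_c = 13  ⇒  ω_c = 13/62
  ⇒ ω_c¹/ω_s¹ = 13/62
Stage 2: N_ring = 33 + 2·13 = 59
Stage 2: 33(ω_s−ω_c) = −59(ω_r−ω_c),  ω_c=0, ω_r=1
Stage 2: ω_s = 0 − (59/33)(1−0) = -59/33
  ⇒ ω_s²/ω_r² = -59/33
Coupling ω_r² = ω_c¹ ⇒ overall = 13/62 × -59/33 = -767/2046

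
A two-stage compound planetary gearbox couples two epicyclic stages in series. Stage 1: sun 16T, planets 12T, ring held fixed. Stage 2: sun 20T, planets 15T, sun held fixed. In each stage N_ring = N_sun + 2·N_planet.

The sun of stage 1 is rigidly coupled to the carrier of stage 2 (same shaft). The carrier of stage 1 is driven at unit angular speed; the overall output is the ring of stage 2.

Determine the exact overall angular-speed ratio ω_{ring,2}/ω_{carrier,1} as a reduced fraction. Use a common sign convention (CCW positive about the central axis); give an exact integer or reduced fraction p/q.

Stage 1: N_ring = 16 + 2·12 = 40
Stage 1: 16(ω_s−ω_c) = −40(ω_r−ω_c),  ω_r=0, ω_c=1
Stage 1: ω_s = 1 − (40/16)(0−1) = 7/2
  ⇒ ω_s¹/ω_c¹ = 7/2
Stage 2: N_ring = 20 + 2·15 = 50
Stage 2: 20(ω_s−ω_c) = −50(ω_r−ω_c),  ω_s=0, ω_c=1
Stage 2: ω_r = 1 − (20/50)(0−1) = 7/5
  ⇒ ω_r²/ω_c² = 7/5
Coupling ω_c² = ω_s¹ ⇒ overall = 7/2 × 7/5 = 49/10

49/10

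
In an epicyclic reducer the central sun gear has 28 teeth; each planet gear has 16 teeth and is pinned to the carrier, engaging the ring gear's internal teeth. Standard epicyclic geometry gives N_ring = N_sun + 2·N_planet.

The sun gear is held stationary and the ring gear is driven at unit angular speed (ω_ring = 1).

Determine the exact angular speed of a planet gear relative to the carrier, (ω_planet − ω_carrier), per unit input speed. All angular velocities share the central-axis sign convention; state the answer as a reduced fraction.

N_ring = 28 + 2·16 = 60
28(ω_s−ω_c) = −60(ω_r−ω_c),  ω_s=0, ω_r=1
28(0−ω_c) = −60(1−ω_c)  ⇒  88ω_c = 60  ⇒  ω_c = 15/22
sun–planet: 28·(0−15/22) = −16·(ω_p−ω_c)  ⇒  ω_p−ω_c = −(28/16)·(-15/22) = 105/88

105/88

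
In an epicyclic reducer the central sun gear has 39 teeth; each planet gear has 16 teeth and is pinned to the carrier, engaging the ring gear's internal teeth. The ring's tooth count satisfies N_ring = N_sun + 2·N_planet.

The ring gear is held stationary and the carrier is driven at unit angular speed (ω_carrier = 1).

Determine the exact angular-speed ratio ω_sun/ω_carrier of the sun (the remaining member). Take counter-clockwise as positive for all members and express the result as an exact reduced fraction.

N_ring = 39 + 2·16 = 71
39(ω_s−ω_c) = −71(ω_r−ω_c),  ω_r=0, ω_c=1
ω_s = 1 − (71/39)(0−1) = 110/39
ω_s/ω_c = 110/39

110/39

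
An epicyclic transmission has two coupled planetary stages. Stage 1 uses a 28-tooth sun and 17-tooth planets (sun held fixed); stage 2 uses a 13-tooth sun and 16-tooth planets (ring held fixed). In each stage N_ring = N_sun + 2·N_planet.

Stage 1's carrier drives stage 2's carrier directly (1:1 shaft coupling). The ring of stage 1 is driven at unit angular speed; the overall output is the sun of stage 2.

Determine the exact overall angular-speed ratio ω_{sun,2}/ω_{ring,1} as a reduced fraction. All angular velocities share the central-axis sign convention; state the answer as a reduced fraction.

Stage 1: N_ring = 28 + 2·17 = 62
Stage 1: 28(ω_s−ω_c) = −62(ω_r−ω_c),  ω_s=0, ω_r=1
Stage 1: 28(0−ω_c) = −62(1−ω_c)  ⇒  90ω_c = 62  ⇒  ω_c = 31/45
  ⇒ ω_c¹/ω_r¹ = 31/45
Stage 2: N_ring = 13 + 2·16 = 45
Stage 2: 13(ω_s−ω_c) = −45(ω_r−ω_c),  ω_r=0, ω_c=1
Stage 2: ω_s = 1 − (45/13)(0−1) = 58/13
  ⇒ ω_s²/ω_c² = 58/13
Coupling ω_c² = ω_c¹ ⇒ overall = 31/45 × 58/13 = 1798/585

1798/585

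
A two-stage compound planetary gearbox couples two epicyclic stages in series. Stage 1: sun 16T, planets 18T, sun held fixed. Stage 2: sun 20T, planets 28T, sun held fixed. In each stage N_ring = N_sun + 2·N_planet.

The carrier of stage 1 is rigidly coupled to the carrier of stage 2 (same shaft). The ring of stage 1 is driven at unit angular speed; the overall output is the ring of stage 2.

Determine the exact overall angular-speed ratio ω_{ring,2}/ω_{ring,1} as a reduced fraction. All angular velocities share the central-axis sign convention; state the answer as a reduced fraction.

312/323

Stage 1: N_ring = 16 + 2·18 = 52
Stage 1: 16(ω_s−ω_c) = −52(ω_r−ω_c),  ω_s=0, ω_r=1
Stage 1: 16(0−ω_c) = −52(1−ω_c)  ⇒  68ω_c = 52  ⇒  ω_c = 13/17
  ⇒ ω_c¹/ω_r¹ = 13/17
Stage 2: N_ring = 20 + 2·28 = 76
Stage 2: 20(ω_s−ω_c) = −76(ω_r−ω_c),  ω_s=0, ω_c=1
Stage 2: ω_r = 1 − (20/76)(0−1) = 24/19
  ⇒ ω_r²/ω_c² = 24/19
Coupling ω_c² = ω_c¹ ⇒ overall = 13/17 × 24/19 = 312/323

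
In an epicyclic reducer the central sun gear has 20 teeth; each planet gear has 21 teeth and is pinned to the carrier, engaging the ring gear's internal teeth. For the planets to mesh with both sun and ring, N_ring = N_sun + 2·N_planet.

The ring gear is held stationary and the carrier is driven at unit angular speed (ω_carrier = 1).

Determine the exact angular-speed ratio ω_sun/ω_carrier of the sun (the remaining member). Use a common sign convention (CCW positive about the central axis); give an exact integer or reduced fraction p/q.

N_ring = 20 + 2·21 = 62
20(ω_s−ω_c) = −62(ω_r−ω_c),  ω_r=0, ω_c=1
ω_s = 1 − (62/20)(0−1) = 41/10
ω_s/ω_c = 41/10

41/10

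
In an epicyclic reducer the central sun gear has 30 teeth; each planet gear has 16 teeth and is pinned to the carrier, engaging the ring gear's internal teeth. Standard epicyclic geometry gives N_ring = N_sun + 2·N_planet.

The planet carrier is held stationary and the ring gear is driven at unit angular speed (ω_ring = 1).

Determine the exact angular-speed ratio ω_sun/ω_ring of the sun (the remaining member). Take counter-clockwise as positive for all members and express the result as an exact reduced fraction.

N_ring = 30 + 2·16 = 62
30(ω_s−ω_c) = −62(ω_r−ω_c),  ω_c=0, ω_r=1
ω_s = 0 − (62/30)(1−0) = -31/15
ω_s/ω_r = -31/15

-31/15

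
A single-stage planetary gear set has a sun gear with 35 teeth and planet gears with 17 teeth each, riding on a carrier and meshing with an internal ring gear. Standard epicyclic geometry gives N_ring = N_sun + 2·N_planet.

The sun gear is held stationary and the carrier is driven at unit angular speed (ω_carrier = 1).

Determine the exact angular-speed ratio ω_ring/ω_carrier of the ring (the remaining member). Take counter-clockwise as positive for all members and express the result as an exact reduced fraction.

104/69

N_ring = 35 + 2·17 = 69
35(ω_s−ω_c) = −69(ω_r−ω_c),  ω_s=0, ω_c=1
ω_r = 1 − (35/69)(0−1) = 104/69
ω_r/ω_c = 104/69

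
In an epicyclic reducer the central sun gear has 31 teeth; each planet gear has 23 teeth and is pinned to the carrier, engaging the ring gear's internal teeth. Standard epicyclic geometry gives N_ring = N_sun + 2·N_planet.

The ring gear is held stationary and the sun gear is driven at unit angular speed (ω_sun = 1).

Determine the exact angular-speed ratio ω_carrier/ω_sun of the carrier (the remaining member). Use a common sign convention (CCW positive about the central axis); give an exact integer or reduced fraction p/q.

N_ring = 31 + 2·23 = 77
31(ω_s−ω_c) = −77(ω_r−ω_c),  ω_r=0, ω_s=1
31(1−ω_c) = −77(0−ω_c)  ⇒  108ω_c = 31  ⇒  ω_c = 31/108
ω_c/ω_s = 31/108

31/108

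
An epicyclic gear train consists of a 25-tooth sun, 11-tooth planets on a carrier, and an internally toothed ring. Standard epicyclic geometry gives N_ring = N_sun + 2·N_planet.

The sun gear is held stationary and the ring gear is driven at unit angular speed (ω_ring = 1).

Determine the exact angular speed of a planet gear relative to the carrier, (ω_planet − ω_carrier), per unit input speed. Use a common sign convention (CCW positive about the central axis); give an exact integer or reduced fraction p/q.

N_ring = 25 + 2·11 = 47
25(ω_s−ω_c) = −47(ω_r−ω_c),  ω_s=0, ω_r=1
25(0−ω_c) = −47(1−ω_c)  ⇒  72ω_c = 47  ⇒  ω_c = 47/72
sun–planet: 25·(0−47/72) = −11·(ω_p−ω_c)  ⇒  ω_p−ω_c = −(25/11)·(-47/72) = 1175/792

1175/792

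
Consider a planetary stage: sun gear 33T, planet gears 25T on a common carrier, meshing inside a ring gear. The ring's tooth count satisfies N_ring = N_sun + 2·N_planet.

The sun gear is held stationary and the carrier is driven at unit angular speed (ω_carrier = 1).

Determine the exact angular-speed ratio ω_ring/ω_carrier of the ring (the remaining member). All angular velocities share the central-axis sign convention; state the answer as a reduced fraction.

116/83

N_ring = 33 + 2·25 = 83
33(ω_s−ω_c) = −83(ω_r−ω_c),  ω_s=0, ω_c=1
ω_r = 1 − (33/83)(0−1) = 116/83
ω_r/ω_c = 116/83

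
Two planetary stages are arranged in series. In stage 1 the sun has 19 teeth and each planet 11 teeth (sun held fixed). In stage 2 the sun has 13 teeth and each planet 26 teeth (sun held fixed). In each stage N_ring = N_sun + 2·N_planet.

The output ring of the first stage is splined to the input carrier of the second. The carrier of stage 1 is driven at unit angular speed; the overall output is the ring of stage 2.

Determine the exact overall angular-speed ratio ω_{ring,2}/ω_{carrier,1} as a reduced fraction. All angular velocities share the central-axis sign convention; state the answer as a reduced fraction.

Stage 1: N_ring = 19 + 2·11 = 41
Stage 1: 19(ω_s−ω_c) = −41(ω_r−ω_c),  ω_s=0, ω_c=1
Stage 1: ω_r = 1 − (19/41)(0−1) = 60/41
  ⇒ ω_r¹/ω_c¹ = 60/41
Stage 2: N_ring = 13 + 2·26 = 65
Stage 2: 13(ω_s−ω_c) = −65(ω_r−ω_c),  ω_s=0, ω_c=1
Stage 2: ω_r = 1 − (13/65)(0−1) = 6/5
  ⇒ ω_r²/ω_c² = 6/5
Coupling ω_c² = ω_r¹ ⇒ overall = 60/41 × 6/5 = 72/41

72/41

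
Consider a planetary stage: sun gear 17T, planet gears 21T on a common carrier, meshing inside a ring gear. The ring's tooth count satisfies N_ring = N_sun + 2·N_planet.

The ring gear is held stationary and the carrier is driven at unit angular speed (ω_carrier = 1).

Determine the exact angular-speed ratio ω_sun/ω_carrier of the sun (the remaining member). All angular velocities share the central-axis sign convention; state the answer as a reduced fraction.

N_ring = 17 + 2·21 = 59
17(ω_s−ω_c) = −59(ω_r−ω_c),  ω_r=0, ω_c=1
ω_s = 1 − (59/17)(0−1) = 76/17
ω_s/ω_c = 76/17

76/17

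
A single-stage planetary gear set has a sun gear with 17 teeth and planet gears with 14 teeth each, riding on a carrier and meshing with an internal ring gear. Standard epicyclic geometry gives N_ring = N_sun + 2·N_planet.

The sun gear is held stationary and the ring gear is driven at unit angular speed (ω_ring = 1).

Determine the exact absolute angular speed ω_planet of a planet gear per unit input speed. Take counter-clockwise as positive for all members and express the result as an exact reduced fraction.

45/28

N_ring = 17 + 2·14 = 45
17(ω_s−ω_c) = −45(ω_r−ω_c),  ω_s=0, ω_r=1
17(0−ω_c) = −45(1−ω_c)  ⇒  62ω_c = 45  ⇒  ω_c = 45/62
sun–planet: 17·(0−45/62) = −14·(ω_p−ω_c)  ⇒  ω_p−ω_c = −(17/14)·(-45/62) = 765/868
ω_p = 45/62 + 765/868 = 45/28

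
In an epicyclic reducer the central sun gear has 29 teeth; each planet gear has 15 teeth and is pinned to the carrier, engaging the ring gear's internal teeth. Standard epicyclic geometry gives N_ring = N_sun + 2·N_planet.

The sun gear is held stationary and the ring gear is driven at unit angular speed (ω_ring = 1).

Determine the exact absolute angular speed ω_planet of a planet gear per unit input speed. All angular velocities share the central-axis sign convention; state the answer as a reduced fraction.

59/30

N_ring = 29 + 2·15 = 59
29(ω_s−ω_c) = −59(ω_r−ω_c),  ω_s=0, ω_r=1
29(0−ω_c) = −59(1−ω_c)  ⇒  88ω_c = 59  ⇒  ω_c = 59/88
sun–planet: 29·(0−59/88) = −15·(ω_p−ω_c)  ⇒  ω_p−ω_c = −(29/15)·(-59/88) = 1711/1320
ω_p = 59/88 + 1711/1320 = 59/30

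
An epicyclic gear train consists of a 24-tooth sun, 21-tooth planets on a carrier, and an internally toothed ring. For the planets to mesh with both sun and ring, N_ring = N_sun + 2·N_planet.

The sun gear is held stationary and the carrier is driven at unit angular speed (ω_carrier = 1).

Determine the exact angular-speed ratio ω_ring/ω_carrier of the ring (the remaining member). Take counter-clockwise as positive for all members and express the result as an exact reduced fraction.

N_ring = 24 + 2·21 = 66
24(ω_s−ω_c) = −66(ω_r−ω_c),  ω_s=0, ω_c=1
ω_r = 1 − (24/66)(0−1) = 15/11
ω_r/ω_c = 15/11

15/11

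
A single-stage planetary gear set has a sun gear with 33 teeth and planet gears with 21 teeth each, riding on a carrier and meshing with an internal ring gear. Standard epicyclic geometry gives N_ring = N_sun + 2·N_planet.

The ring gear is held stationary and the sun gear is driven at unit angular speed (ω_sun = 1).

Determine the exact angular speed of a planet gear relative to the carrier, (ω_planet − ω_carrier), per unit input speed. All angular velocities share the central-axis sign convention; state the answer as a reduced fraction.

-275/252

N_ring = 33 + 2·21 = 75
33(ω_s−ω_c) = −75(ω_r−ω_c),  ω_r=0, ω_s=1
33(1−ω_c) = −75(0−ω_c)  ⇒  108ω_c = 33  ⇒  ω_c = 11/36
sun–planet: 33·(1−11/36) = −21·(ω_p−ω_c)  ⇒  ω_p−ω_c = −(33/21)·(25/36) = -275/252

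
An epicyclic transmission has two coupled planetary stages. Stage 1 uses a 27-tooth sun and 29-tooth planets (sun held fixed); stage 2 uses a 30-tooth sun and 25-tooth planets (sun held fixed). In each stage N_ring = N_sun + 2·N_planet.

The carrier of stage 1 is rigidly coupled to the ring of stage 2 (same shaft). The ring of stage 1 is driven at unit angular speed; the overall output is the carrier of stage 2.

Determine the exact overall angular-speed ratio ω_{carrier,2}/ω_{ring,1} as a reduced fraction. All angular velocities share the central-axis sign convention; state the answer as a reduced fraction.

85/154

Stage 1: N_ring = 27 + 2·29 = 85
Stage 1: 27(ω_s−ω_c) = −85(ω_r−ω_c),  ω_s=0, ω_r=1
Stage 1: 27(0−ω_c) = −85(1−ω_c)  ⇒  112ω_c = 85  ⇒  ω_c = 85/112
  ⇒ ω_c¹/ω_r¹ = 85/112
Stage 2: N_ring = 30 + 2·25 = 80
Stage 2: 30(ω_s−ω_c) = −80(ω_r−ω_c),  ω_s=0, ω_r=1
Stage 2: 30(0−ω_c) = −80(1−ω_c)  ⇒  110ω_c = 80  ⇒  ω_c = 8/11
  ⇒ ω_c²/ω_r² = 8/11
Coupling ω_r² = ω_c¹ ⇒ overall = 85/112 × 8/11 = 85/154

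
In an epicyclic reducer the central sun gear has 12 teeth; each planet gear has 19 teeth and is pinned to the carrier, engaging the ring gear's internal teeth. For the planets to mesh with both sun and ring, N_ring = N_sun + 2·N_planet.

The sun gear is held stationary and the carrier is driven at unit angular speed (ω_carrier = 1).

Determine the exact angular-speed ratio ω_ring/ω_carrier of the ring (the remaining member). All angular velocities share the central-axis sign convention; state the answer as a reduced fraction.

N_ring = 12 + 2·19 = 50
12(ω_s−ω_c) = −50(ω_r−ω_c),  ω_s=0, ω_c=1
ω_r = 1 − (12/50)(0−1) = 31/25
ω_r/ω_c = 31/25

31/25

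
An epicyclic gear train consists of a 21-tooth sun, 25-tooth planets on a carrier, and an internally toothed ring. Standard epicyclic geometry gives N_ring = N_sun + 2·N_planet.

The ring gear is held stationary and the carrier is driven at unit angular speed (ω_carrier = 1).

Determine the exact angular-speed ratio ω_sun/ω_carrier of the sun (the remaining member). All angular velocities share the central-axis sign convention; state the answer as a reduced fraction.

N_ring = 21 + 2·25 = 71
21(ω_s−ω_c) = −71(ω_r−ω_c),  ω_r=0, ω_c=1
ω_s = 1 − (71/21)(0−1) = 92/21
ω_s/ω_c = 92/21

92/21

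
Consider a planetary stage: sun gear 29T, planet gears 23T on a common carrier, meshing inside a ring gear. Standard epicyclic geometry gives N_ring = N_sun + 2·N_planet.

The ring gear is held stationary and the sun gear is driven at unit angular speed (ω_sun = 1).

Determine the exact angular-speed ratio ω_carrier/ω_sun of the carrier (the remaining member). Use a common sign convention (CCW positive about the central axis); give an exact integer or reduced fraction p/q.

N_ring = 29 + 2·23 = 75
29(ω_s−ω_c) = −75(ω_r−ω_c),  ω_r=0, ω_s=1
29(1−ω_c) = −75(0−ω_c)  ⇒  104ω_c = 29  ⇒  ω_c = 29/104
ω_c/ω_s = 29/104

29/104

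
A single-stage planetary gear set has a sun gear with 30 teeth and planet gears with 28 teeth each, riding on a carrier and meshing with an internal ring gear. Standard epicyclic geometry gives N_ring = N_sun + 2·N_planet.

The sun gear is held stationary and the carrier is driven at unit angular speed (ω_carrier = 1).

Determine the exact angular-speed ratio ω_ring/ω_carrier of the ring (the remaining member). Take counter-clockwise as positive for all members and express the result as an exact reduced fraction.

N_ring = 30 + 2·28 = 86
30(ω_s−ω_c) = −86(ω_r−ω_c),  ω_s=0, ω_c=1
ω_r = 1 − (30/86)(0−1) = 58/43
ω_r/ω_c = 58/43

58/43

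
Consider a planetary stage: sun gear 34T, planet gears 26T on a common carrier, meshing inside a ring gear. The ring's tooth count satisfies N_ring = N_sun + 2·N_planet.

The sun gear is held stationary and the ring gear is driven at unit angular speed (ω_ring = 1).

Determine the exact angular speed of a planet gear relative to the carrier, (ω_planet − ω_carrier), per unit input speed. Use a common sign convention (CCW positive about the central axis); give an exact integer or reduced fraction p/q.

731/780

N_ring = 34 + 2·26 = 86
34(ω_s−ω_c) = −86(ω_r−ω_c),  ω_s=0, ω_r=1
34(0−ω_c) = −86(1−ω_c)  ⇒  120ω_c = 86  ⇒  ω_c = 43/60
sun–planet: 34·(0−43/60) = −26·(ω_p−ω_c)  ⇒  ω_p−ω_c = −(34/26)·(-43/60) = 731/780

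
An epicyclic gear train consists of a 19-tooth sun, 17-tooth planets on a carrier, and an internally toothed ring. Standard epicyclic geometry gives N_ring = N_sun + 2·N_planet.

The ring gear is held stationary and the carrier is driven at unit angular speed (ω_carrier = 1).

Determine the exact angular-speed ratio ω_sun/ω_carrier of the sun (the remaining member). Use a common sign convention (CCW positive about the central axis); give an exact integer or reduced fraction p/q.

N_ring = 19 + 2·17 = 53
19(ω_s−ω_c) = −53(ω_r−ω_c),  ω_r=0, ω_c=1
ω_s = 1 − (53/19)(0−1) = 72/19
ω_s/ω_c = 72/19

72/19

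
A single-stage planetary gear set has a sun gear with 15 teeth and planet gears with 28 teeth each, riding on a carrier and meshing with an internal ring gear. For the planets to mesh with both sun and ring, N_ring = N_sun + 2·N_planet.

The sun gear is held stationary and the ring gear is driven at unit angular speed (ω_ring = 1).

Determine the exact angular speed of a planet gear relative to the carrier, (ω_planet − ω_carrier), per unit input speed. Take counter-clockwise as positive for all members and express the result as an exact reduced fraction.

N_ring = 15 + 2·28 = 71
15(ω_s−ω_c) = −71(ω_r−ω_c),  ω_s=0, ω_r=1
15(0−ω_c) = −71(1−ω_c)  ⇒  86ω_c = 71  ⇒  ω_c = 71/86
sun–planet: 15·(0−71/86) = −28·(ω_p−ω_c)  ⇒  ω_p−ω_c = −(15/28)·(-71/86) = 1065/2408

1065/2408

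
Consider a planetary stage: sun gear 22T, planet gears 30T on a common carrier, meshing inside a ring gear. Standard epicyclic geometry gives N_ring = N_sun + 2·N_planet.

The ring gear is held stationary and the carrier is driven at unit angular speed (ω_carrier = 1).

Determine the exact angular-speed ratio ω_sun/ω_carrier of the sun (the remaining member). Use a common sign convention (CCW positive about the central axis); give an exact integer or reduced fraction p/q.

52/11

N_ring = 22 + 2·30 = 82
22(ω_s−ω_c) = −82(ω_r−ω_c),  ω_r=0, ω_c=1
ω_s = 1 − (82/22)(0−1) = 52/11
ω_s/ω_c = 52/11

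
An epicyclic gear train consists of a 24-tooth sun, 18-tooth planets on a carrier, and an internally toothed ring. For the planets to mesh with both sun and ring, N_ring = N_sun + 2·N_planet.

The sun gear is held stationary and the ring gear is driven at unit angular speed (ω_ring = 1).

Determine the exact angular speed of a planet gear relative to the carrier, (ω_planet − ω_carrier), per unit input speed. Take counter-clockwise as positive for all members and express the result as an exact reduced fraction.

20/21

N_ring = 24 + 2·18 = 60
24(ω_s−ω_c) = −60(ω_r−ω_c),  ω_s=0, ω_r=1
24(0−ω_c) = −60(1−ω_c)  ⇒  84ω_c = 60  ⇒  ω_c = 5/7
sun–planet: 24·(0−5/7) = −18·(ω_p−ω_c)  ⇒  ω_p−ω_c = −(24/18)·(-5/7) = 20/21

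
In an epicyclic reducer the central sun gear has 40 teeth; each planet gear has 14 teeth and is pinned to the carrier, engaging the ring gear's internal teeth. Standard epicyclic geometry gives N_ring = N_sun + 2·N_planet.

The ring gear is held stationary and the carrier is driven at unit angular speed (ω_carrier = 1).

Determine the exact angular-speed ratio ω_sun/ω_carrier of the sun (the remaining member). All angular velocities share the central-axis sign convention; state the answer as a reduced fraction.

N_ring = 40 + 2·14 = 68
40(ω_s−ω_c) = −68(ω_r−ω_c),  ω_r=0, ω_c=1
ω_s = 1 − (68/40)(0−1) = 27/10
ω_s/ω_c = 27/10

27/10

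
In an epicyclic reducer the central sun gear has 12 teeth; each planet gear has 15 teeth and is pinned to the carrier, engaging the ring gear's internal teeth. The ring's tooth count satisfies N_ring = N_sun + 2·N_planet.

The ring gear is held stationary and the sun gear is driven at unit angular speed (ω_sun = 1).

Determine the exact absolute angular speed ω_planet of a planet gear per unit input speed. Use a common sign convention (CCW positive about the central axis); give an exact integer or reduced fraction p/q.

N_ring = 12 + 2·15 = 42
12(ω_s−ω_c) = −42(ω_r−ω_c),  ω_r=0, ω_s=1
12(1−ω_c) = −42(0−ω_c)  ⇒  54ω_c = 12  ⇒  ω_c = 2/9
sun–planet: 12·(1−2/9) = −15·(ω_p−ω_c)  ⇒  ω_p−ω_c = −(12/15)·(7/9) = -28/45
ω_p = 2/9 − 28/45 = -2/5

-2/5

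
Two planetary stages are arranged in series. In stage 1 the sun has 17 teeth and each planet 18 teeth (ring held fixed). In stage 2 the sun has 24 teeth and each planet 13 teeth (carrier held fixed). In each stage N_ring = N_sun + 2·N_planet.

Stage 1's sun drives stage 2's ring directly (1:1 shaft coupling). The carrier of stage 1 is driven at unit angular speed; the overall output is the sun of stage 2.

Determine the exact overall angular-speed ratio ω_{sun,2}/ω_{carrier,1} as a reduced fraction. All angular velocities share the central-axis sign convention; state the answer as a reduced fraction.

-875/102

Stage 1: N_ring = 17 + 2·18 = 53
Stage 1: 17(ω_s−ω_c) = −53(ω_r−ω_c),  ω_r=0, ω_c=1
Stage 1: ω_s = 1 − (53/17)(0−1) = 70/17
  ⇒ ω_s¹/ω_c¹ = 70/17
Stage 2: N_ring = 24 + 2·13 = 50
Stage 2: 24(ω_s−ω_c) = −50(ω_r−ω_c),  ω_c=0, ω_r=1
Stage 2: ω_s = 0 − (50/24)(1−0) = -25/12
  ⇒ ω_s²/ω_r² = -25/12
Coupling ω_r² = ω_s¹ ⇒ overall = 70/17 × -25/12 = -875/102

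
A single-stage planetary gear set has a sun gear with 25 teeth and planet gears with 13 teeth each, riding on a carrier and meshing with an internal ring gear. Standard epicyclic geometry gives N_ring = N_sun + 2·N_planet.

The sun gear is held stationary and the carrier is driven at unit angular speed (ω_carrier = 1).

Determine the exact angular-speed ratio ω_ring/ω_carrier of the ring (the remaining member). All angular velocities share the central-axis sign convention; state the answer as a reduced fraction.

76/51

N_ring = 25 + 2·13 = 51
25(ω_s−ω_c) = −51(ω_r−ω_c),  ω_s=0, ω_c=1
ω_r = 1 − (25/51)(0−1) = 76/51
ω_r/ω_c = 76/51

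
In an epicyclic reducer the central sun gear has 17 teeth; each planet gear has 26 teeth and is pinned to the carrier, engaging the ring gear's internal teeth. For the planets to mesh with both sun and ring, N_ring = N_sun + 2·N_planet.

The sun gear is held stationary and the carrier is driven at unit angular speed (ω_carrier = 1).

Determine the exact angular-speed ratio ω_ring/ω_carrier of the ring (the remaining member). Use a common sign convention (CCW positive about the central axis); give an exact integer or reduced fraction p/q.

N_ring = 17 + 2·26 = 69
17(ω_s−ω_c) = −69(ω_r−ω_c),  ω_s=0, ω_c=1
ω_r = 1 − (17/69)(0−1) = 86/69
ω_r/ω_c = 86/69

86/69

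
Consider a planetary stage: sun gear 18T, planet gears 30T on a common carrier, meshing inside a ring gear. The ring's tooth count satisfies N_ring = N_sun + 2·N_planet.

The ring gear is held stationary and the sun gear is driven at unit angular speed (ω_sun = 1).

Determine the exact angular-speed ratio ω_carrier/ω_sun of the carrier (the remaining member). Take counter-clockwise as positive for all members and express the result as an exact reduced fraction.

3/16

N_ring = 18 + 2·30 = 78
18(ω_s−ω_c) = −78(ω_r−ω_c),  ω_r=0, ω_s=1
18(1−ω_c) = −78(0−ω_c)  ⇒  96ω_c = 18  ⇒  ω_c = 3/16
ω_c/ω_s = 3/16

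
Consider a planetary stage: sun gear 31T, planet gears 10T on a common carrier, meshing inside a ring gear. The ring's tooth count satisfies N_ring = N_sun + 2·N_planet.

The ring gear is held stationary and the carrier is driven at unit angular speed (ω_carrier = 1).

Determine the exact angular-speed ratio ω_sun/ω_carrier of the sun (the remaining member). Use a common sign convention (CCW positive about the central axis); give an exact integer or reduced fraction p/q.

82/31

N_ring = 31 + 2·10 = 51
31(ω_s−ω_c) = −51(ω_r−ω_c),  ω_r=0, ω_c=1
ω_s = 1 − (51/31)(0−1) = 82/31
ω_s/ω_c = 82/31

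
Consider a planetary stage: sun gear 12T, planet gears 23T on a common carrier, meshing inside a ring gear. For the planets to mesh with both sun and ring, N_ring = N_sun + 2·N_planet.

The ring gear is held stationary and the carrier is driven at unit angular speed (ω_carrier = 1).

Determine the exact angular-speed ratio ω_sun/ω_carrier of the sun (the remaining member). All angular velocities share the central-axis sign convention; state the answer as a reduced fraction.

35/6

N_ring = 12 + 2·23 = 58
12(ω_s−ω_c) = −58(ω_r−ω_c),  ω_r=0, ω_c=1
ω_s = 1 − (58/12)(0−1) = 35/6
ω_s/ω_c = 35/6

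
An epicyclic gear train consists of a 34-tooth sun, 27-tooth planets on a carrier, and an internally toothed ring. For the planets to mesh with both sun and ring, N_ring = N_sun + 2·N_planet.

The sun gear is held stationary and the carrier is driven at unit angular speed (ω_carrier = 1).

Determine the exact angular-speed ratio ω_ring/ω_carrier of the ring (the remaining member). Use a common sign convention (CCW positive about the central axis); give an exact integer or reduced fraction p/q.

N_ring = 34 + 2·27 = 88
34(ω_s−ω_c) = −88(ω_r−ω_c),  ω_s=0, ω_c=1
ω_r = 1 − (34/88)(0−1) = 61/44
ω_r/ω_c = 61/44

61/44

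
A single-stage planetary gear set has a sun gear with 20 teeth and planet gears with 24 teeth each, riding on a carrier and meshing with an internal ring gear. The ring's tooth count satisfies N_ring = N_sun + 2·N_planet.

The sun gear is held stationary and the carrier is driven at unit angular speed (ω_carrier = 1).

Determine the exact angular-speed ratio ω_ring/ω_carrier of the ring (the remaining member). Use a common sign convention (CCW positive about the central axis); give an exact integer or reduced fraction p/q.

22/17

N_ring = 20 + 2·24 = 68
20(ω_s−ω_c) = −68(ω_r−ω_c),  ω_s=0, ω_c=1
ω_r = 1 − (20/68)(0−1) = 22/17
ω_r/ω_c = 22/17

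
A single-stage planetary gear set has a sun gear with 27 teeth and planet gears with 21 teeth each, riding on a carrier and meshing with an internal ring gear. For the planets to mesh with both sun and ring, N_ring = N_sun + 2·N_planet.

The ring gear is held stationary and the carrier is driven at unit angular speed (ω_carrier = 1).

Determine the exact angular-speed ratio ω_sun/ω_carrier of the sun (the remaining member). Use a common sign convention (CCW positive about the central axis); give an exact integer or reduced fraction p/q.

N_ring = 27 + 2·21 = 69
27(ω_s−ω_c) = −69(ω_r−ω_c),  ω_r=0, ω_c=1
ω_s = 1 − (69/27)(0−1) = 32/9
ω_s/ω_c = 32/9

32/9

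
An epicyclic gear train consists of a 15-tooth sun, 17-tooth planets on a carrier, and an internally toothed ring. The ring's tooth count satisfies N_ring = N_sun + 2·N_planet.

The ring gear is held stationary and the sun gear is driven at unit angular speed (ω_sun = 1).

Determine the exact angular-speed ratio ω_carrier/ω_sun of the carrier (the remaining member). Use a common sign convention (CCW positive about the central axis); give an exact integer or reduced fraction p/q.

15/64

N_ring = 15 + 2·17 = 49
15(ω_s−ω_c) = −49(ω_r−ω_c),  ω_r=0, ω_s=1
15(1−ω_c) = −49(0−ω_c)  ⇒  64ω_c = 15  ⇒  ω_c = 15/64
ω_c/ω_s = 15/64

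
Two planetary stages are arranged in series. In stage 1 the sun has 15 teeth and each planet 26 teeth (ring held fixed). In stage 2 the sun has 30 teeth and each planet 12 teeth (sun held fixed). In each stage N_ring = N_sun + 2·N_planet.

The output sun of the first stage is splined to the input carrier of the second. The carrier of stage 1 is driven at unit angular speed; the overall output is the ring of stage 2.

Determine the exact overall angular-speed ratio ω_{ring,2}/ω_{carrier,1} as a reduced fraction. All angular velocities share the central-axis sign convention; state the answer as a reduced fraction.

Stage 1: N_ring = 15 + 2·26 = 67
Stage 1: 15(ω_s−ω_c) = −67(ω_r−ω_c),  ω_r=0, ω_c=1
Stage 1: ω_s = 1 − (67/15)(0−1) = 82/15
  ⇒ ω_s¹/ω_c¹ = 82/15
Stage 2: N_ring = 30 + 2·12 = 54
Stage 2: 30(ω_s−ω_c) = −54(ω_r−ω_c),  ω_s=0, ω_c=1
Stage 2: ω_r = 1 − (30/54)(0−1) = 14/9
  ⇒ ω_r²/ω_c² = 14/9
Coupling ω_c² = ω_s¹ ⇒ overall = 82/15 × 14/9 = 1148/135

1148/135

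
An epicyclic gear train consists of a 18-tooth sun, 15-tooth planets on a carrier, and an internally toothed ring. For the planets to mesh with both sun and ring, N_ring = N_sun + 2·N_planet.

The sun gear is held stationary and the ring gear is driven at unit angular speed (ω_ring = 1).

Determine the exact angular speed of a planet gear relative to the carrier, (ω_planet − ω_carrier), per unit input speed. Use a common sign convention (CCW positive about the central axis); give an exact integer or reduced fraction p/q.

N_ring = 18 + 2·15 = 48
18(ω_s−ω_c) = −48(ω_r−ω_c),  ω_s=0, ω_r=1
18(0−ω_c) = −48(1−ω_c)  ⇒  66ω_c = 48  ⇒  ω_c = 8/11
sun–planet: 18·(0−8/11) = −15·(ω_p−ω_c)  ⇒  ω_p−ω_c = −(18/15)·(-8/11) = 48/55

48/55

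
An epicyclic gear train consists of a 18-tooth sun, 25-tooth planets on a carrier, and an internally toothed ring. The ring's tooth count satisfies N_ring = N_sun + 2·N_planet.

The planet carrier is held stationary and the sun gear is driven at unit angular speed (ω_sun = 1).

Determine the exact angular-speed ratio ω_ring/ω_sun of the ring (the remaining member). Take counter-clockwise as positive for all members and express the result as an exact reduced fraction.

N_ring = 18 + 2·25 = 68
18(ω_s−ω_c) = −68(ω_r−ω_c),  ω_c=0, ω_s=1
ω_r = 0 − (18/68)(1−0) = -9/34
ω_r/ω_s = -9/34

-9/34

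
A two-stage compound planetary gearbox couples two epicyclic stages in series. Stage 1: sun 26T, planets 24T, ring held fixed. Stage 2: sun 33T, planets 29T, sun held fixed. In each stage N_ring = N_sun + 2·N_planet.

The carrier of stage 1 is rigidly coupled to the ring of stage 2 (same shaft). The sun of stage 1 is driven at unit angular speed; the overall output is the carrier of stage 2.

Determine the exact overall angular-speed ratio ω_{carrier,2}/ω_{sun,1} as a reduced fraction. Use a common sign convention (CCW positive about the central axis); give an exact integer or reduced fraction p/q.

Stage 1: N_ring = 26 + 2·24 = 74
Stage 1: 26(ω_s−ω_c) = −74(ω_r−ω_c),  ω_r=0, ω_s=1
Stage 1: 26(1−ω_c) = −74(0−ω_c)  ⇒  100ω_c = 26  ⇒  ω_c = 13/50
  ⇒ ω_c¹/ω_s¹ = 13/50
Stage 2: N_ring = 33 + 2·29 = 91
Stage 2: 33(ω_s−ω_c) = −91(ω_r−ω_c),  ω_s=0, ω_r=1
Stage 2: 33(0−ω_c) = −91(1−ω_c)  ⇒  124ω_c = 91  ⇒  ω_c = 91/124
  ⇒ ω_c²/ω_r² = 91/124
Coupling ω_r² = ω_c¹ ⇒ overall = 13/50 × 91/124 = 1183/6200

1183/6200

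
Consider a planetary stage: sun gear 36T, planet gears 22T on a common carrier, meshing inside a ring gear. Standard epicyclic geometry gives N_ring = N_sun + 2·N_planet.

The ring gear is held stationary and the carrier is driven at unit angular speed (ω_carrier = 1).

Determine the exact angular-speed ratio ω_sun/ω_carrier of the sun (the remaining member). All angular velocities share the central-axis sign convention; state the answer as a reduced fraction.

N_ring = 36 + 2·22 = 80
36(ω_s−ω_c) = −80(ω_r−ω_c),  ω_r=0, ω_c=1
ω_s = 1 − (80/36)(0−1) = 29/9
ω_s/ω_c = 29/9

29/9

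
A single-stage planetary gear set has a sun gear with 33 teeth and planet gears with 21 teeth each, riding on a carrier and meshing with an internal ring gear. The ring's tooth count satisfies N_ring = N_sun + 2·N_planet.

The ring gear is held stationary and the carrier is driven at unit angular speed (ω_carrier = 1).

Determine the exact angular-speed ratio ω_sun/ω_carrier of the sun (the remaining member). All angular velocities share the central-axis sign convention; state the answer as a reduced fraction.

36/11

N_ring = 33 + 2·21 = 75
33(ω_s−ω_c) = −75(ω_r−ω_c),  ω_r=0, ω_c=1
ω_s = 1 − (75/33)(0−1) = 36/11
ω_s/ω_c = 36/11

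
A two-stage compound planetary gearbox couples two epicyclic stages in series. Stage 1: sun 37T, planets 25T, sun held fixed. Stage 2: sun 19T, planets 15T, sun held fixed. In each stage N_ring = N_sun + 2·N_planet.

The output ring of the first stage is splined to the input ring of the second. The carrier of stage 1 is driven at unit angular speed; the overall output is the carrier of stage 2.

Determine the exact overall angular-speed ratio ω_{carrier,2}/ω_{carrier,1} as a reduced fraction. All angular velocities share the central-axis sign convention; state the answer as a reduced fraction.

1519/1479

Stage 1: N_ring = 37 + 2·25 = 87
Stage 1: 37(ω_s−ω_c) = −87(ω_r−ω_c),  ω_s=0, ω_c=1
Stage 1: ω_r = 1 − (37/87)(0−1) = 124/87
  ⇒ ω_r¹/ω_c¹ = 124/87
Stage 2: N_ring = 19 + 2·15 = 49
Stage 2: 19(ω_s−ω_c) = −49(ω_r−ω_c),  ω_s=0, ω_r=1
Stage 2: 19(0−ω_c) = −49(1−ω_c)  ⇒  68ω_c = 49  ⇒  ω_c = 49/68
  ⇒ ω_c²/ω_r² = 49/68
Coupling ω_r² = ω_r¹ ⇒ overall = 124/87 × 49/68 = 1519/1479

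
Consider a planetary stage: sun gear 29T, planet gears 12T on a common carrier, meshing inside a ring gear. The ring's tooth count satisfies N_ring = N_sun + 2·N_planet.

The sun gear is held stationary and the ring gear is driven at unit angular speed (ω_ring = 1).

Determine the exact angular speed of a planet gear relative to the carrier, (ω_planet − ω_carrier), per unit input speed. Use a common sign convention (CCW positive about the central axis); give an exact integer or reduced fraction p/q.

1537/984

N_ring = 29 + 2·12 = 53
29(ω_s−ω_c) = −53(ω_r−ω_c),  ω_s=0, ω_r=1
29(0−ω_c) = −53(1−ω_c)  ⇒  82ω_c = 53  ⇒  ω_c = 53/82
sun–planet: 29·(0−53/82) = −12·(ω_p−ω_c)  ⇒  ω_p−ω_c = −(29/12)·(-53/82) = 1537/984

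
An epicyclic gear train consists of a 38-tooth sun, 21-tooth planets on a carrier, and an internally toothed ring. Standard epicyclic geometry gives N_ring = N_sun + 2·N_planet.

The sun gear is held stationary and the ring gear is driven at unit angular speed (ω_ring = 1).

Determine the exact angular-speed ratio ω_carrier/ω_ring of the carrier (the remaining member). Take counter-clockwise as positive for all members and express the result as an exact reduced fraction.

40/59

N_ring = 38 + 2·21 = 80
38(ω_s−ω_c) = −80(ω_r−ω_c),  ω_s=0, ω_r=1
38(0−ω_c) = −80(1−ω_c)  ⇒  118ω_c = 80  ⇒  ω_c = 40/59
ω_c/ω_r = 40/59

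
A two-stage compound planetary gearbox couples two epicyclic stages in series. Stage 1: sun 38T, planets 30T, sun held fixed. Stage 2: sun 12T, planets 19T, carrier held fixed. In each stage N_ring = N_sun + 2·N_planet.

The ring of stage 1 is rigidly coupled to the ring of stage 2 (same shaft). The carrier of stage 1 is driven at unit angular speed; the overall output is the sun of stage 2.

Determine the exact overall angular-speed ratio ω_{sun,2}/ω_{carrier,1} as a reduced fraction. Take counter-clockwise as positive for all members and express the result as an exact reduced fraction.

Stage 1: N_ring = 38 + 2·30 = 98
Stage 1: 38(ω_s−ω_c) = −98(ω_r−ω_c),  ω_s=0, ω_c=1
Stage 1: ω_r = 1 − (38/98)(0−1) = 68/49
  ⇒ ω_r¹/ω_c¹ = 68/49
Stage 2: N_ring = 12 + 2·19 = 50
Stage 2: 12(ω_s−ω_c) = −50(ω_r−ω_c),  ω_c=0, ω_r=1
Stage 2: ω_s = 0 − (50/12)(1−0) = -25/6
  ⇒ ω_s²/ω_r² = -25/6
Coupling ω_r² = ω_r¹ ⇒ overall = 68/49 × -25/6 = -850/147

-850/147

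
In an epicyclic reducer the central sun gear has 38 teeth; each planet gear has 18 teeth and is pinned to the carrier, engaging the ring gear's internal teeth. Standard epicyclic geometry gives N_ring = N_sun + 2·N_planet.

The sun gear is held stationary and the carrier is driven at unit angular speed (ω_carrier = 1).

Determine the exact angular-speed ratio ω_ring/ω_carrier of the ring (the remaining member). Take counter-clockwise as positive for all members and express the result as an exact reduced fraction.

N_ring = 38 + 2·18 = 74
38(ω_s−ω_c) = −74(ω_r−ω_c),  ω_s=0, ω_c=1
ω_r = 1 − (38/74)(0−1) = 56/37
ω_r/ω_c = 56/37

56/37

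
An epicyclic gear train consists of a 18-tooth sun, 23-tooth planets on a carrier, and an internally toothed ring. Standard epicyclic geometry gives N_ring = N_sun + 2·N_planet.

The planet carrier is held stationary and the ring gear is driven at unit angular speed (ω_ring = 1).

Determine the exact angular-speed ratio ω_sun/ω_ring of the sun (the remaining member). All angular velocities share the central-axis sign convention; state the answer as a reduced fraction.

N_ring = 18 + 2·23 = 64
18(ω_s−ω_c) = −64(ω_r−ω_c),  ω_c=0, ω_r=1
ω_s = 0 − (64/18)(1−0) = -32/9
ω_s/ω_r = -32/9

-32/9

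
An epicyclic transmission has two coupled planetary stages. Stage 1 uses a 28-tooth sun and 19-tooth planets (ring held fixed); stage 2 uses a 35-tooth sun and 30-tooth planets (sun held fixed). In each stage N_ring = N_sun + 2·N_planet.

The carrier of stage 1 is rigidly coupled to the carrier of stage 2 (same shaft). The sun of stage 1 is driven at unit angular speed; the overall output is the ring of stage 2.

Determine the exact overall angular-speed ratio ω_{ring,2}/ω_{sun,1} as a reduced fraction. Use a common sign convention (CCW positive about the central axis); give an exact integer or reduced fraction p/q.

Stage 1: N_ring = 28 + 2·19 = 66
Stage 1: 28(ω_s−ω_c) = −66(ω_r−ω_c),  ω_r=0, ω_s=1
Stage 1: 28(1−ω_c) = −66(0−ω_c)  ⇒  94ω_c = 28  ⇒  ω_c = 14/47
  ⇒ ω_c¹/ω_s¹ = 14/47
Stage 2: N_ring = 35 + 2·30 = 95
Stage 2: 35(ω_s−ω_c) = −95(ω_r−ω_c),  ω_s=0, ω_c=1
Stage 2: ω_r = 1 − (35/95)(0−1) = 26/19
  ⇒ ω_r²/ω_c² = 26/19
Coupling ω_c² = ω_c¹ ⇒ overall = 14/47 × 26/19 = 364/893

364/893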